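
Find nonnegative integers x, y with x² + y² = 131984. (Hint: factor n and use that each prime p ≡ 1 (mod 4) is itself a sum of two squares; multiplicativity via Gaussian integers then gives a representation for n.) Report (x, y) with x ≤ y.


Step 1: Factor n = 131984 = 2^4 · 73 · 113.
Step 2: Check the mod-4 condition on each prime factor: 2 = 2 (special); 73 ≡ 1 (mod 4), exponent 1; 113 ≡ 1 (mod 4), exponent 1.
All primes ≡ 3 (mod 4) appear to even exponent (or don't appear), so by the two-squares theorem n IS expressible as a sum of two squares.
Step 3: Build a representation. Group n = k² · m with k = 4 and m = 73 · 113 = 8249 (a product of primes ≡ 1 (mod 4)); a representation of m scales to one of n via (k·x)² + (k·y)² = k²(x² + y²). Each prime p ≡ 1 (mod 4) is itself a sum of two squares; find a² by testing p − a² for a perfect square:
  73: 73 − 1² = 72, 73 − 2² = 69, 73 − 3² = 64 = 8² ⇒ 73 = 3² + 8².
  113: 113 − 1² = 112, 113 − 2² = 109, 113 − 3² = 104, 113 − 4² = 97, 113 − 5² = 88, 113 − 6² = 77, 113 − 7² = 64 = 8² ⇒ 113 = 7² + 8².
  Combine using the Brahmagupta–Fibonacci identity (a² + b²)(c² + d²) = (ac − bd)² + (ad + bc)² = (ac + bd)² + (ad − bc)²:
  73 · 113 = 8249: from (3² + 8²)(7² + 8²), take (3·7 − 8·8, 3·8 + 8·7) = (21 − 64, 24 + 56) = (-43, 80); dropping signs (only squares matter) gives (43, 80); check 43² + 80² = 1849 + 6400 = 8249 ✓.
  Scale by k = 4: (4·43, 4·80) = (172, 320).
Step 4: Order so x ≤ y and verify: 172² + 320² = 29584 + 102400 = 131984 = n. ✓

n = 131984 = 172² + 320² (one valid representation with x ≤ y).


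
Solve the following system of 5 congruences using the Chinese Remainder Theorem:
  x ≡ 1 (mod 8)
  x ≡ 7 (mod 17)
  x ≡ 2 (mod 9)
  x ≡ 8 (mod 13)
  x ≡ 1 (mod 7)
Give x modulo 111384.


Product of moduli M = 8 · 17 · 9 · 13 · 7 = 111384.
Merge one congruence at a time:
  Start: x ≡ 1 (mod 8).
  Combine with x ≡ 7 (mod 17); new modulus lcm = 136.
    Write x = 1 + 8·t and substitute into x ≡ 7 (mod 17): 8·t ≡ 7 − 1 = 6 (mod 17).
    The inverse of 8 mod 17 is 15 (since 8·15 = 120 = 7·17 + 1), so t ≡ 15·6 = 90 ≡ 5 (mod 17).
    Then x = 1 + 8·5 = 41, valid modulo lcm(8, 17) = 136: x ≡ 41 (mod 136).
  Combine with x ≡ 2 (mod 9); new modulus lcm = 1224.
    Write x = 41 + 136·t and substitute into x ≡ 2 (mod 9): 136·t ≡ 2 − 41 = -39 (mod 9).
    Reduce coefficients mod 9: 1·t ≡ 6 (mod 9).
    So t ≡ 6 (mod 9).
    Then x = 41 + 136·6 = 857, valid modulo lcm(136, 9) = 1224: x ≡ 857 (mod 1224).
  Combine with x ≡ 8 (mod 13); new modulus lcm = 15912.
    Write x = 857 + 1224·t and substitute into x ≡ 8 (mod 13): 1224·t ≡ 8 − 857 = -849 (mod 13).
    Reduce coefficients mod 13: 2·t ≡ 9 (mod 13).
    The inverse of 2 mod 13 is 7 (since 2·7 = 14 = 1·13 + 1), so t ≡ 7·9 = 63 ≡ 11 (mod 13).
    Then x = 857 + 1224·11 = 14321, valid modulo lcm(1224, 13) = 15912: x ≡ 14321 (mod 15912).
  Combine with x ≡ 1 (mod 7); new modulus lcm = 111384.
    Write x = 14321 + 15912·t and substitute into x ≡ 1 (mod 7): 15912·t ≡ 1 − 14321 = -14320 (mod 7).
    Reduce coefficients mod 7: 1·t ≡ 2 (mod 7).
    So t ≡ 2 (mod 7).
    Then x = 14321 + 15912·2 = 46145, valid modulo lcm(15912, 7) = 111384: x ≡ 46145 (mod 111384).
Verify against each original: 46145 mod 8 = 1, 46145 mod 17 = 7, 46145 mod 9 = 2, 46145 mod 13 = 8, 46145 mod 7 = 1.

x ≡ 46145 (mod 111384).


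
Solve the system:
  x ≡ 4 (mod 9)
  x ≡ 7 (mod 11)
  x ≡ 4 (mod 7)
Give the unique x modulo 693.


Moduli 9, 11, 7 are pairwise coprime; by CRT there is a unique solution modulo M = 9 · 11 · 7 = 693.
Solve pairwise, accumulating the modulus:
  Start with x ≡ 4 (mod 9).
  Combine with x ≡ 7 (mod 11): since gcd(9, 11) = 1, we get a unique residue mod 99.
    Write x = 4 + 9·t and substitute into x ≡ 7 (mod 11): 9·t ≡ 7 − 4 = 3 (mod 11).
    The inverse of 9 mod 11 is 5 (since 9·5 = 45 = 4·11 + 1), so t ≡ 5·3 = 15 ≡ 4 (mod 11).
    Then x = 4 + 9·4 = 40, valid modulo lcm(9, 11) = 99: x ≡ 40 (mod 99).
  Combine with x ≡ 4 (mod 7): since gcd(99, 7) = 1, we get a unique residue mod 693.
    Write x = 40 + 99·t and substitute into x ≡ 4 (mod 7): 99·t ≡ 4 − 40 = -36 (mod 7).
    Reduce coefficients mod 7: 1·t ≡ 6 (mod 7).
    So t ≡ 6 (mod 7).
    Then x = 40 + 99·6 = 634, valid modulo lcm(99, 7) = 693: x ≡ 634 (mod 693).
Verify: 634 mod 9 = 4 ✓, 634 mod 11 = 7 ✓, 634 mod 7 = 4 ✓.

x ≡ 634 (mod 693).


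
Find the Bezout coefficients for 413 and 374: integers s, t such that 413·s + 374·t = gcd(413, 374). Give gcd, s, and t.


Euclidean algorithm on (413, 374) — divide until remainder is 0:
  413 = 1 · 374 + 39
  374 = 9 · 39 + 23
  39 = 1 · 23 + 16
  23 = 1 · 16 + 7
  16 = 2 · 7 + 2
  7 = 3 · 2 + 1
  2 = 2 · 1 + 0
gcd(413, 374) = 1.
Track Bezout coefficients alongside the remainders: start with r₀ = 413 = a·1 + b·0 (s = 1, t = 0) and r₁ = 374 = a·0 + b·1 (s = 0, t = 1); each new remainder r_{k+1} = r_{k-1} − q_k·r_k inherits s_{k+1} = s_{k-1} − q_k·s_k, t_{k+1} = t_{k-1} − q_k·t_k, so r_k = a·s_k + b·t_k at every step:
  q = 1: r = 39, s = 1 − 1·0 = 1, t = 0 − 1·1 = -1  (check: 413·1 + 374·(-1) = 39)
  q = 9: r = 23, s = 0 − 9·1 = -9, t = 1 − 9·(-1) = 10  (check: 413·(-9) + 374·10 = 23)
  q = 1: r = 16, s = 1 − 1·(-9) = 10, t = -1 − 1·10 = -11  (check: 413·10 + 374·(-11) = 16)
  q = 1: r = 7, s = -9 − 1·10 = -19, t = 10 − 1·(-11) = 21  (check: 413·(-19) + 374·21 = 7)
  q = 2: r = 2, s = 10 − 2·(-19) = 48, t = -11 − 2·21 = -53  (check: 413·48 + 374·(-53) = 2)
  q = 3: r = 1, s = -19 − 3·48 = -163, t = 21 − 3·(-53) = 180  (check: 413·(-163) + 374·180 = 1)
The row with r = 1 (the gcd) gives the Bezout coefficients s = -163, t = 180.
Result: 413 · (-163) + 374 · (180) = 1.

gcd(413, 374) = 1; s = -163, t = 180 (check: 413·(-163) + 374·180 = 1).


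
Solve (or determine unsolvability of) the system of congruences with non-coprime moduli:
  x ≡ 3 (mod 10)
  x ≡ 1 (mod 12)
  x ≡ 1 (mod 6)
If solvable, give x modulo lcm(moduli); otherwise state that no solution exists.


Moduli 10, 12, 6 are not pairwise coprime, so CRT works modulo lcm(m_i) when all pairwise compatibility conditions hold.
Pairwise compatibility: gcd(m_i, m_j) must divide a_i - a_j for every pair.
Merge one congruence at a time:
  Start: x ≡ 3 (mod 10).
  Combine with x ≡ 1 (mod 12): gcd(10, 12) = 2; 1 - 3 = -2, which IS divisible by 2, so compatible.
    Write x = 3 + 10·t and substitute into x ≡ 1 (mod 12): 10·t ≡ 1 − 3 = -2 (mod 12).
    Divide the congruence (and modulus) by g = 2: 5·t ≡ -1 (mod 6).
    Reduce coefficients mod 6: 5·t ≡ 5 (mod 6).
    The inverse of 5 mod 6 is 5 (since 5·5 = 25 = 4·6 + 1), so t ≡ 5·5 = 25 ≡ 1 (mod 6).
    Then x = 3 + 10·1 = 13, valid modulo lcm(10, 12) = 60: x ≡ 13 (mod 60).
  Combine with x ≡ 1 (mod 6): gcd(60, 6) = 6; 1 - 13 = -12, which IS divisible by 6, so compatible.
    Write x = 13 + 60·t and substitute into x ≡ 1 (mod 6): 60·t ≡ 1 − 13 = -12 (mod 6).
    Divide the congruence (and modulus) by g = 6: 10·t ≡ -2 (mod 1).
    Modulo 1 every t works; take t = 0.
    Then x = 13 + 60·0 = 13, valid modulo lcm(60, 6) = 60: x ≡ 13 (mod 60).
Verify: 13 mod 10 = 3, 13 mod 12 = 1, 13 mod 6 = 1.

x ≡ 13 (mod 60).


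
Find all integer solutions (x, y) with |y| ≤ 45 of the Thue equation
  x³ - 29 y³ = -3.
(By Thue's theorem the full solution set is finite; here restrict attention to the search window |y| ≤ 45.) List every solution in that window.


The equation is x³ - 29y³ = -3. For fixed y, x³ = 29·y³ − 3, so a solution requires the RHS to be a perfect cube.
Strategy: iterate y from -45 to 45, compute RHS = 29·y³ − 3, and check whether it is a (positive or negative) perfect cube.
Check small values of y:
  y = 0: RHS = -3 is not a perfect cube.
  y = 1: RHS = 26 is not a perfect cube.
  y = -1: RHS = -32 is not a perfect cube.
  y = 2: RHS = 229 is not a perfect cube.
  y = -2: RHS = -235 is not a perfect cube.
  y = 3: RHS = 780 is not a perfect cube.
  y = -3: RHS = -786 is not a perfect cube.
Continuing the search up to |y| = 45 finds no solutions either.
No (x, y) in the scanned range satisfies the equation.

No integer solutions with |y| ≤ 45.


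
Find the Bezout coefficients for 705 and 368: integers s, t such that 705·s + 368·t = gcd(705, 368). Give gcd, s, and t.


Euclidean algorithm on (705, 368) — divide until remainder is 0:
  705 = 1 · 368 + 337
  368 = 1 · 337 + 31
  337 = 10 · 31 + 27
  31 = 1 · 27 + 4
  27 = 6 · 4 + 3
  4 = 1 · 3 + 1
  3 = 3 · 1 + 0
gcd(705, 368) = 1.
Track Bezout coefficients alongside the remainders: start with r₀ = 705 = a·1 + b·0 (s = 1, t = 0) and r₁ = 368 = a·0 + b·1 (s = 0, t = 1); each new remainder r_{k+1} = r_{k-1} − q_k·r_k inherits s_{k+1} = s_{k-1} − q_k·s_k, t_{k+1} = t_{k-1} − q_k·t_k, so r_k = a·s_k + b·t_k at every step:
  q = 1: r = 337, s = 1 − 1·0 = 1, t = 0 − 1·1 = -1  (check: 705·1 + 368·(-1) = 337)
  q = 1: r = 31, s = 0 − 1·1 = -1, t = 1 − 1·(-1) = 2  (check: 705·(-1) + 368·2 = 31)
  q = 10: r = 27, s = 1 − 10·(-1) = 11, t = -1 − 10·2 = -21  (check: 705·11 + 368·(-21) = 27)
  q = 1: r = 4, s = -1 − 1·11 = -12, t = 2 − 1·(-21) = 23  (check: 705·(-12) + 368·23 = 4)
  q = 6: r = 3, s = 11 − 6·(-12) = 83, t = -21 − 6·23 = -159  (check: 705·83 + 368·(-159) = 3)
  q = 1: r = 1, s = -12 − 1·83 = -95, t = 23 − 1·(-159) = 182  (check: 705·(-95) + 368·182 = 1)
The row with r = 1 (the gcd) gives the Bezout coefficients s = -95, t = 182.
Result: 705 · (-95) + 368 · (182) = 1.

gcd(705, 368) = 1; s = -95, t = 182 (check: 705·(-95) + 368·182 = 1).


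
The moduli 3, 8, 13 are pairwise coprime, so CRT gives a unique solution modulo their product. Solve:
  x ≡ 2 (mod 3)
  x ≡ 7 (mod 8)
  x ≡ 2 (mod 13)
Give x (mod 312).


Moduli 3, 8, 13 are pairwise coprime; by CRT there is a unique solution modulo M = 3 · 8 · 13 = 312.
Solve pairwise, accumulating the modulus:
  Start with x ≡ 2 (mod 3).
  Combine with x ≡ 7 (mod 8): since gcd(3, 8) = 1, we get a unique residue mod 24.
    Write x = 2 + 3·t and substitute into x ≡ 7 (mod 8): 3·t ≡ 7 − 2 = 5 (mod 8).
    The inverse of 3 mod 8 is 3 (since 3·3 = 9 = 1·8 + 1), so t ≡ 3·5 = 15 ≡ 7 (mod 8).
    Then x = 2 + 3·7 = 23, valid modulo lcm(3, 8) = 24: x ≡ 23 (mod 24).
  Combine with x ≡ 2 (mod 13): since gcd(24, 13) = 1, we get a unique residue mod 312.
    Write x = 23 + 24·t and substitute into x ≡ 2 (mod 13): 24·t ≡ 2 − 23 = -21 (mod 13).
    Reduce coefficients mod 13: 11·t ≡ 5 (mod 13).
    The inverse of 11 mod 13 is 6 (since 11·6 = 66 = 5·13 + 1), so t ≡ 6·5 = 30 ≡ 4 (mod 13).
    Then x = 23 + 24·4 = 119, valid modulo lcm(24, 13) = 312: x ≡ 119 (mod 312).
Verify: 119 mod 3 = 2 ✓, 119 mod 8 = 7 ✓, 119 mod 13 = 2 ✓.

x ≡ 119 (mod 312).


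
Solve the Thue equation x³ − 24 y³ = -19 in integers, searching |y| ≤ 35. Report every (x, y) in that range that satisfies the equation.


The equation is x³ - 24y³ = -19. For fixed y, x³ = 24·y³ − 19, so a solution requires the RHS to be a perfect cube.
Strategy: iterate y from -35 to 35, compute RHS = 24·y³ − 19, and check whether it is a (positive or negative) perfect cube.
Check small values of y:
  y = 0: RHS = -19 is not a perfect cube.
  y = 1: RHS = 5 is not a perfect cube.
  y = -1: RHS = -43 is not a perfect cube.
  y = 2: RHS = 173 is not a perfect cube.
  y = -2: RHS = -211 is not a perfect cube.
  y = 3: RHS = 629 is not a perfect cube.
  y = -3: RHS = -667 is not a perfect cube.
Continuing the search up to |y| = 35 finds no solutions either.
No (x, y) in the scanned range satisfies the equation.

No integer solutions with |y| ≤ 35.


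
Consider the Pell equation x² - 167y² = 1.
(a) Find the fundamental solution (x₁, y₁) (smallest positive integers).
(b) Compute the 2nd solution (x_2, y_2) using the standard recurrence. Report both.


Step 1: Find the fundamental solution (x₁, y₁) of x² - 167y² = 1.
  Expand √167 as a continued fraction. a₀ = ⌊√167⌋ = 12; iterate m_{k+1} = d_k·a_k − m_k, d_{k+1} = (167 − m_{k+1}²)/d_k, a_{k+1} = ⌊(a₀ + m_{k+1})/d_{k+1}⌋ (starting m₀ = 0, d₀ = 1), with convergents p_k = a_k·p_{k-1} + p_{k-2}, q_k = a_k·q_{k-1} + q_{k-2} (p₋₁ = 1, q₋₁ = 0):
  k = 0: a₀ = 12; p₀/q₀ = 12/1; p₀² − 167·q₀² = 144 − 167 = -23.
  k = 1: m = 12, d = 23, a = ⌊(12 + 12)/23⌋ = 1; p/q = (1·12 + 1)/(1·1 + 0) = 13/1; p² − 167·q² = 169 − 167 = 2.
  k = 2: m = 11, d = 2, a = ⌊(12 + 11)/2⌋ = 11; p/q = (11·13 + 12)/(11·1 + 1) = 155/12; p² − 167·q² = 24025 − 24048 = -23.
  k = 3: m = 11, d = 23, a = ⌊(12 + 11)/23⌋ = 1; p/q = (1·155 + 13)/(1·12 + 1) = 168/13; p² − 167·q² = 28224 − 28223 = 1.
  The first convergent with p² − 167·q² = 1 gives the fundamental solution (x₁, y₁) = (168, 13).
Step 2: Apply the recurrence (x_{n+1}, y_{n+1}) = (x₁x_n + 167y₁y_n, x₁y_n + y₁x_n) repeatedly.
  From (x_1, y_1) = (168, 13): x_2 = 168·168 + 167·13·13 = 56447; y_2 = 168·13 + 13·168 = 4368.
Step 3: Verify x_2² - 167·y_2² = 3186263809 - 3186263808 = 1 (should be 1). ✓

(x_1, y_1) = (168, 13); (x_2, y_2) = (56447, 4368).


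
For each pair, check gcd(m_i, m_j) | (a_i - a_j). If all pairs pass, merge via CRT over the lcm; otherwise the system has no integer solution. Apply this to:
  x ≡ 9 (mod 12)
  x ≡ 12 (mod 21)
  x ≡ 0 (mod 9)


Moduli 12, 21, 9 are not pairwise coprime, so CRT works modulo lcm(m_i) when all pairwise compatibility conditions hold.
Pairwise compatibility: gcd(m_i, m_j) must divide a_i - a_j for every pair.
Merge one congruence at a time:
  Start: x ≡ 9 (mod 12).
  Combine with x ≡ 12 (mod 21): gcd(12, 21) = 3; 12 - 9 = 3, which IS divisible by 3, so compatible.
    Write x = 9 + 12·t and substitute into x ≡ 12 (mod 21): 12·t ≡ 12 − 9 = 3 (mod 21).
    Divide the congruence (and modulus) by g = 3: 4·t ≡ 1 (mod 7).
    The inverse of 4 mod 7 is 2 (since 4·2 = 8 = 1·7 + 1), so t ≡ 2·1 = 2 ≡ 2 (mod 7).
    Then x = 9 + 12·2 = 33, valid modulo lcm(12, 21) = 84: x ≡ 33 (mod 84).
  Combine with x ≡ 0 (mod 9): gcd(84, 9) = 3; 0 - 33 = -33, which IS divisible by 3, so compatible.
    Write x = 33 + 84·t and substitute into x ≡ 0 (mod 9): 84·t ≡ 0 − 33 = -33 (mod 9).
    Divide the congruence (and modulus) by g = 3: 28·t ≡ -11 (mod 3).
    Reduce coefficients mod 3: 1·t ≡ 1 (mod 3).
    So t ≡ 1 (mod 3).
    Then x = 33 + 84·1 = 117, valid modulo lcm(84, 9) = 252: x ≡ 117 (mod 252).
Verify: 117 mod 12 = 9, 117 mod 21 = 12, 117 mod 9 = 0.

x ≡ 117 (mod 252).


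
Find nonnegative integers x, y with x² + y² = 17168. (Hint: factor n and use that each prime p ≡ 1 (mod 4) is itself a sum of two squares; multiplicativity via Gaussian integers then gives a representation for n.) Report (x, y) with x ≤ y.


Step 1: Factor n = 17168 = 2^4 · 29 · 37.
Step 2: Check the mod-4 condition on each prime factor: 2 = 2 (special); 29 ≡ 1 (mod 4), exponent 1; 37 ≡ 1 (mod 4), exponent 1.
All primes ≡ 3 (mod 4) appear to even exponent (or don't appear), so by the two-squares theorem n IS expressible as a sum of two squares.
Step 3: Build a representation. Group n = k² · m with k = 4 and m = 29 · 37 = 1073 (a product of primes ≡ 1 (mod 4)); a representation of m scales to one of n via (k·x)² + (k·y)² = k²(x² + y²). Each prime p ≡ 1 (mod 4) is itself a sum of two squares; find a² by testing p − a² for a perfect square:
  29: 29 − 1² = 28, 29 − 2² = 25 = 5² ⇒ 29 = 2² + 5².
  37: 37 − 1² = 36 = 6² ⇒ 37 = 1² + 6².
  Combine using the Brahmagupta–Fibonacci identity (a² + b²)(c² + d²) = (ac − bd)² + (ad + bc)² = (ac + bd)² + (ad − bc)²:
  29 · 37 = 1073: from (2² + 5²)(1² + 6²), take (2·1 − 5·6, 2·6 + 5·1) = (2 − 30, 12 + 5) = (-28, 17); dropping signs (only squares matter) gives (28, 17); check 28² + 17² = 784 + 289 = 1073 ✓.
  Scale by k = 4: (4·28, 4·17) = (112, 68).
Step 4: Order so x ≤ y and verify: 68² + 112² = 4624 + 12544 = 17168 = n. ✓

n = 17168 = 68² + 112² (one valid representation with x ≤ y).


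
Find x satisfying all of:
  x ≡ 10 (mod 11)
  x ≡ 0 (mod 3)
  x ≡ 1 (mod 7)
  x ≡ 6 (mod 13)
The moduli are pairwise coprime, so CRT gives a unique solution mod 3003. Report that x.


Product of moduli M = 11 · 3 · 7 · 13 = 3003.
Merge one congruence at a time:
  Start: x ≡ 10 (mod 11).
  Combine with x ≡ 0 (mod 3); new modulus lcm = 33.
    Write x = 10 + 11·t and substitute into x ≡ 0 (mod 3): 11·t ≡ 0 − 10 = -10 (mod 3).
    Reduce coefficients mod 3: 2·t ≡ 2 (mod 3).
    The inverse of 2 mod 3 is 2 (since 2·2 = 4 = 1·3 + 1), so t ≡ 2·2 = 4 ≡ 1 (mod 3).
    Then x = 10 + 11·1 = 21, valid modulo lcm(11, 3) = 33: x ≡ 21 (mod 33).
  Combine with x ≡ 1 (mod 7); new modulus lcm = 231.
    Write x = 21 + 33·t and substitute into x ≡ 1 (mod 7): 33·t ≡ 1 − 21 = -20 (mod 7).
    Reduce coefficients mod 7: 5·t ≡ 1 (mod 7).
    The inverse of 5 mod 7 is 3 (since 5·3 = 15 = 2·7 + 1), so t ≡ 3·1 = 3 ≡ 3 (mod 7).
    Then x = 21 + 33·3 = 120, valid modulo lcm(33, 7) = 231: x ≡ 120 (mod 231).
  Combine with x ≡ 6 (mod 13); new modulus lcm = 3003.
    Write x = 120 + 231·t and substitute into x ≡ 6 (mod 13): 231·t ≡ 6 − 120 = -114 (mod 13).
    Reduce coefficients mod 13: 10·t ≡ 3 (mod 13).
    The inverse of 10 mod 13 is 4 (since 10·4 = 40 = 3·13 + 1), so t ≡ 4·3 = 12 ≡ 12 (mod 13).
    Then x = 120 + 231·12 = 2892, valid modulo lcm(231, 13) = 3003: x ≡ 2892 (mod 3003).
Verify against each original: 2892 mod 11 = 10, 2892 mod 3 = 0, 2892 mod 7 = 1, 2892 mod 13 = 6.

x ≡ 2892 (mod 3003).


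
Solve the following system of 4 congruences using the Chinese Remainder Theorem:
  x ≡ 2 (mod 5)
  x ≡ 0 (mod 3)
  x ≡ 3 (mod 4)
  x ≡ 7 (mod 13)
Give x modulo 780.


Product of moduli M = 5 · 3 · 4 · 13 = 780.
Merge one congruence at a time:
  Start: x ≡ 2 (mod 5).
  Combine with x ≡ 0 (mod 3); new modulus lcm = 15.
    Write x = 2 + 5·t and substitute into x ≡ 0 (mod 3): 5·t ≡ 0 − 2 = -2 (mod 3).
    Reduce coefficients mod 3: 2·t ≡ 1 (mod 3).
    The inverse of 2 mod 3 is 2 (since 2·2 = 4 = 1·3 + 1), so t ≡ 2·1 = 2 ≡ 2 (mod 3).
    Then x = 2 + 5·2 = 12, valid modulo lcm(5, 3) = 15: x ≡ 12 (mod 15).
  Combine with x ≡ 3 (mod 4); new modulus lcm = 60.
    Write x = 12 + 15·t and substitute into x ≡ 3 (mod 4): 15·t ≡ 3 − 12 = -9 (mod 4).
    Reduce coefficients mod 4: 3·t ≡ 3 (mod 4).
    The inverse of 3 mod 4 is 3 (since 3·3 = 9 = 2·4 + 1), so t ≡ 3·3 = 9 ≡ 1 (mod 4).
    Then x = 12 + 15·1 = 27, valid modulo lcm(15, 4) = 60: x ≡ 27 (mod 60).
  Combine with x ≡ 7 (mod 13); new modulus lcm = 780.
    Write x = 27 + 60·t and substitute into x ≡ 7 (mod 13): 60·t ≡ 7 − 27 = -20 (mod 13).
    Reduce coefficients mod 13: 8·t ≡ 6 (mod 13).
    The inverse of 8 mod 13 is 5 (since 8·5 = 40 = 3·13 + 1), so t ≡ 5·6 = 30 ≡ 4 (mod 13).
    Then x = 27 + 60·4 = 267, valid modulo lcm(60, 13) = 780: x ≡ 267 (mod 780).
Verify against each original: 267 mod 5 = 2, 267 mod 3 = 0, 267 mod 4 = 3, 267 mod 13 = 7.

x ≡ 267 (mod 780).


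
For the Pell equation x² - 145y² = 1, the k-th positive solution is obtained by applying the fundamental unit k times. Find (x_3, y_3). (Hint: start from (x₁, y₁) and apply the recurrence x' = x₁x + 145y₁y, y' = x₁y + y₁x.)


Step 1: Find the fundamental solution (x₁, y₁) of x² - 145y² = 1.
  Expand √145 as a continued fraction. a₀ = ⌊√145⌋ = 12; iterate m_{k+1} = d_k·a_k − m_k, d_{k+1} = (145 − m_{k+1}²)/d_k, a_{k+1} = ⌊(a₀ + m_{k+1})/d_{k+1}⌋ (starting m₀ = 0, d₀ = 1), with convergents p_k = a_k·p_{k-1} + p_{k-2}, q_k = a_k·q_{k-1} + q_{k-2} (p₋₁ = 1, q₋₁ = 0):
  k = 0: a₀ = 12; p₀/q₀ = 12/1; p₀² − 145·q₀² = 144 − 145 = -1.
  k = 1: m = 12, d = 1, a = ⌊(12 + 12)/1⌋ = 24; p/q = (24·12 + 1)/(24·1 + 0) = 289/24; p² − 145·q² = 83521 − 83520 = 1.
  The first convergent with p² − 145·q² = 1 gives the fundamental solution (x₁, y₁) = (289, 24).
Step 2: Apply the recurrence (x_{n+1}, y_{n+1}) = (x₁x_n + 145y₁y_n, x₁y_n + y₁x_n) repeatedly.
  From (x_1, y_1) = (289, 24): x_2 = 289·289 + 145·24·24 = 167041; y_2 = 289·24 + 24·289 = 13872.
  From (x_2, y_2) = (167041, 13872): x_3 = 289·167041 + 145·24·13872 = 96549409; y_3 = 289·13872 + 24·167041 = 8017992.
Step 3: Verify x_3² - 145·y_3² = 9321788378249281 - 9321788378249280 = 1 (should be 1). ✓

(x_1, y_1) = (289, 24); (x_3, y_3) = (96549409, 8017992).


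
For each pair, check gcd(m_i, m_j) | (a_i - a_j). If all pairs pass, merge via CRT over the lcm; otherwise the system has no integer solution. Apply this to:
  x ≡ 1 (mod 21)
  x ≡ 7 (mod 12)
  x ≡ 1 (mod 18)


Moduli 21, 12, 18 are not pairwise coprime, so CRT works modulo lcm(m_i) when all pairwise compatibility conditions hold.
Pairwise compatibility: gcd(m_i, m_j) must divide a_i - a_j for every pair.
Merge one congruence at a time:
  Start: x ≡ 1 (mod 21).
  Combine with x ≡ 7 (mod 12): gcd(21, 12) = 3; 7 - 1 = 6, which IS divisible by 3, so compatible.
    Write x = 1 + 21·t and substitute into x ≡ 7 (mod 12): 21·t ≡ 7 − 1 = 6 (mod 12).
    Divide the congruence (and modulus) by g = 3: 7·t ≡ 2 (mod 4).
    Reduce coefficients mod 4: 3·t ≡ 2 (mod 4).
    The inverse of 3 mod 4 is 3 (since 3·3 = 9 = 2·4 + 1), so t ≡ 3·2 = 6 ≡ 2 (mod 4).
    Then x = 1 + 21·2 = 43, valid modulo lcm(21, 12) = 84: x ≡ 43 (mod 84).
  Combine with x ≡ 1 (mod 18): gcd(84, 18) = 6; 1 - 43 = -42, which IS divisible by 6, so compatible.
    Write x = 43 + 84·t and substitute into x ≡ 1 (mod 18): 84·t ≡ 1 − 43 = -42 (mod 18).
    Divide the congruence (and modulus) by g = 6: 14·t ≡ -7 (mod 3).
    Reduce coefficients mod 3: 2·t ≡ 2 (mod 3).
    The inverse of 2 mod 3 is 2 (since 2·2 = 4 = 1·3 + 1), so t ≡ 2·2 = 4 ≡ 1 (mod 3).
    Then x = 43 + 84·1 = 127, valid modulo lcm(84, 18) = 252: x ≡ 127 (mod 252).
Verify: 127 mod 21 = 1, 127 mod 12 = 7, 127 mod 18 = 1.

x ≡ 127 (mod 252).


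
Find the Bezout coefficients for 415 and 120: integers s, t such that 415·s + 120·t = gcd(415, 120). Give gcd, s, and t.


Euclidean algorithm on (415, 120) — divide until remainder is 0:
  415 = 3 · 120 + 55
  120 = 2 · 55 + 10
  55 = 5 · 10 + 5
  10 = 2 · 5 + 0
gcd(415, 120) = 5.
Track Bezout coefficients alongside the remainders: start with r₀ = 415 = a·1 + b·0 (s = 1, t = 0) and r₁ = 120 = a·0 + b·1 (s = 0, t = 1); each new remainder r_{k+1} = r_{k-1} − q_k·r_k inherits s_{k+1} = s_{k-1} − q_k·s_k, t_{k+1} = t_{k-1} − q_k·t_k, so r_k = a·s_k + b·t_k at every step:
  q = 3: r = 55, s = 1 − 3·0 = 1, t = 0 − 3·1 = -3  (check: 415·1 + 120·(-3) = 55)
  q = 2: r = 10, s = 0 − 2·1 = -2, t = 1 − 2·(-3) = 7  (check: 415·(-2) + 120·7 = 10)
  q = 5: r = 5, s = 1 − 5·(-2) = 11, t = -3 − 5·7 = -38  (check: 415·11 + 120·(-38) = 5)
The row with r = 5 (the gcd) gives the Bezout coefficients s = 11, t = -38.
Result: 415 · (11) + 120 · (-38) = 5.

gcd(415, 120) = 5; s = 11, t = -38 (check: 415·11 + 120·(-38) = 5).


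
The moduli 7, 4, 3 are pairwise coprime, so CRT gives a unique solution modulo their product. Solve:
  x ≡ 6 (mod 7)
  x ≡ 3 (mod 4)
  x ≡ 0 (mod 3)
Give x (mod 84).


Moduli 7, 4, 3 are pairwise coprime; by CRT there is a unique solution modulo M = 7 · 4 · 3 = 84.
Solve pairwise, accumulating the modulus:
  Start with x ≡ 6 (mod 7).
  Combine with x ≡ 3 (mod 4): since gcd(7, 4) = 1, we get a unique residue mod 28.
    Write x = 6 + 7·t and substitute into x ≡ 3 (mod 4): 7·t ≡ 3 − 6 = -3 (mod 4).
    Reduce coefficients mod 4: 3·t ≡ 1 (mod 4).
    The inverse of 3 mod 4 is 3 (since 3·3 = 9 = 2·4 + 1), so t ≡ 3·1 = 3 ≡ 3 (mod 4).
    Then x = 6 + 7·3 = 27, valid modulo lcm(7, 4) = 28: x ≡ 27 (mod 28).
  Combine with x ≡ 0 (mod 3): since gcd(28, 3) = 1, we get a unique residue mod 84.
    Write x = 27 + 28·t and substitute into x ≡ 0 (mod 3): 28·t ≡ 0 − 27 = -27 (mod 3).
    Reduce coefficients mod 3: 1·t ≡ 0 (mod 3).
    So t ≡ 0 (mod 3).
    Then x = 27 + 28·0 = 27, valid modulo lcm(28, 3) = 84: x ≡ 27 (mod 84).
Verify: 27 mod 7 = 6 ✓, 27 mod 4 = 3 ✓, 27 mod 3 = 0 ✓.

x ≡ 27 (mod 84).


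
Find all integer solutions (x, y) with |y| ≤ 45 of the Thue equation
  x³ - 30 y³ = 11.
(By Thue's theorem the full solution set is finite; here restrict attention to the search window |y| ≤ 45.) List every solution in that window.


The equation is x³ - 30y³ = 11. For fixed y, x³ = 30·y³ + 11, so a solution requires the RHS to be a perfect cube.
Strategy: iterate y from -45 to 45, compute RHS = 30·y³ + 11, and check whether it is a (positive or negative) perfect cube.
Check small values of y:
  y = 0: RHS = 11 is not a perfect cube.
  y = 1: RHS = 41 is not a perfect cube.
  y = -1: RHS = -19 is not a perfect cube.
  y = 2: RHS = 251 is not a perfect cube.
  y = -2: RHS = -229 is not a perfect cube.
  y = 3: RHS = 821 is not a perfect cube.
  y = -3: RHS = -799 is not a perfect cube.
Continuing the search up to |y| = 45 finds no solutions either.
No (x, y) in the scanned range satisfies the equation.

No integer solutions with |y| ≤ 45.


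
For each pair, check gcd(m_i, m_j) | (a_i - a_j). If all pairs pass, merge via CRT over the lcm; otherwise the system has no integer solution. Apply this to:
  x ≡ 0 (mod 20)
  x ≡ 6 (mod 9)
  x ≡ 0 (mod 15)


Moduli 20, 9, 15 are not pairwise coprime, so CRT works modulo lcm(m_i) when all pairwise compatibility conditions hold.
Pairwise compatibility: gcd(m_i, m_j) must divide a_i - a_j for every pair.
Merge one congruence at a time:
  Start: x ≡ 0 (mod 20).
  Combine with x ≡ 6 (mod 9): gcd(20, 9) = 1; 6 - 0 = 6, which IS divisible by 1, so compatible.
    Write x = 0 + 20·t and substitute into x ≡ 6 (mod 9): 20·t ≡ 6 − 0 = 6 (mod 9).
    Reduce coefficients mod 9: 2·t ≡ 6 (mod 9).
    The inverse of 2 mod 9 is 5 (since 2·5 = 10 = 1·9 + 1), so t ≡ 5·6 = 30 ≡ 3 (mod 9).
    Then x = 0 + 20·3 = 60, valid modulo lcm(20, 9) = 180: x ≡ 60 (mod 180).
  Combine with x ≡ 0 (mod 15): gcd(180, 15) = 15; 0 - 60 = -60, which IS divisible by 15, so compatible.
    Write x = 60 + 180·t and substitute into x ≡ 0 (mod 15): 180·t ≡ 0 − 60 = -60 (mod 15).
    Divide the congruence (and modulus) by g = 15: 12·t ≡ -4 (mod 1).
    Modulo 1 every t works; take t = 0.
    Then x = 60 + 180·0 = 60, valid modulo lcm(180, 15) = 180: x ≡ 60 (mod 180).
Verify: 60 mod 20 = 0, 60 mod 9 = 6, 60 mod 15 = 0.

x ≡ 60 (mod 180).


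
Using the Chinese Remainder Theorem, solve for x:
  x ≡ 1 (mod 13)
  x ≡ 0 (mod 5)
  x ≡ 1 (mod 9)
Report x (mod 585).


Moduli 13, 5, 9 are pairwise coprime; by CRT there is a unique solution modulo M = 13 · 5 · 9 = 585.
Solve pairwise, accumulating the modulus:
  Start with x ≡ 1 (mod 13).
  Combine with x ≡ 0 (mod 5): since gcd(13, 5) = 1, we get a unique residue mod 65.
    Write x = 1 + 13·t and substitute into x ≡ 0 (mod 5): 13·t ≡ 0 − 1 = -1 (mod 5).
    Reduce coefficients mod 5: 3·t ≡ 4 (mod 5).
    The inverse of 3 mod 5 is 2 (since 3·2 = 6 = 1·5 + 1), so t ≡ 2·4 = 8 ≡ 3 (mod 5).
    Then x = 1 + 13·3 = 40, valid modulo lcm(13, 5) = 65: x ≡ 40 (mod 65).
  Combine with x ≡ 1 (mod 9): since gcd(65, 9) = 1, we get a unique residue mod 585.
    Write x = 40 + 65·t and substitute into x ≡ 1 (mod 9): 65·t ≡ 1 − 40 = -39 (mod 9).
    Reduce coefficients mod 9: 2·t ≡ 6 (mod 9).
    The inverse of 2 mod 9 is 5 (since 2·5 = 10 = 1·9 + 1), so t ≡ 5·6 = 30 ≡ 3 (mod 9).
    Then x = 40 + 65·3 = 235, valid modulo lcm(65, 9) = 585: x ≡ 235 (mod 585).
Verify: 235 mod 13 = 1 ✓, 235 mod 5 = 0 ✓, 235 mod 9 = 1 ✓.

x ≡ 235 (mod 585).


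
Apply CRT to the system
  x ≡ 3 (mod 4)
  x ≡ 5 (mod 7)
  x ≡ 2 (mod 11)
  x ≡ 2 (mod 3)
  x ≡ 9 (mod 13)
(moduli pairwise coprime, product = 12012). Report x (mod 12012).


Product of moduli M = 4 · 7 · 11 · 3 · 13 = 12012.
Merge one congruence at a time:
  Start: x ≡ 3 (mod 4).
  Combine with x ≡ 5 (mod 7); new modulus lcm = 28.
    Write x = 3 + 4·t and substitute into x ≡ 5 (mod 7): 4·t ≡ 5 − 3 = 2 (mod 7).
    The inverse of 4 mod 7 is 2 (since 4·2 = 8 = 1·7 + 1), so t ≡ 2·2 = 4 ≡ 4 (mod 7).
    Then x = 3 + 4·4 = 19, valid modulo lcm(4, 7) = 28: x ≡ 19 (mod 28).
  Combine with x ≡ 2 (mod 11); new modulus lcm = 308.
    Write x = 19 + 28·t and substitute into x ≡ 2 (mod 11): 28·t ≡ 2 − 19 = -17 (mod 11).
    Reduce coefficients mod 11: 6·t ≡ 5 (mod 11).
    The inverse of 6 mod 11 is 2 (since 6·2 = 12 = 1·11 + 1), so t ≡ 2·5 = 10 ≡ 10 (mod 11).
    Then x = 19 + 28·10 = 299, valid modulo lcm(28, 11) = 308: x ≡ 299 (mod 308).
  Combine with x ≡ 2 (mod 3); new modulus lcm = 924.
    Write x = 299 + 308·t and substitute into x ≡ 2 (mod 3): 308·t ≡ 2 − 299 = -297 (mod 3).
    Reduce coefficients mod 3: 2·t ≡ 0 (mod 3).
    The inverse of 2 mod 3 is 2 (since 2·2 = 4 = 1·3 + 1), so t ≡ 2·0 = 0 ≡ 0 (mod 3).
    Then x = 299 + 308·0 = 299, valid modulo lcm(308, 3) = 924: x ≡ 299 (mod 924).
  Combine with x ≡ 9 (mod 13); new modulus lcm = 12012.
    Write x = 299 + 924·t and substitute into x ≡ 9 (mod 13): 924·t ≡ 9 − 299 = -290 (mod 13).
    Reduce coefficients mod 13: 1·t ≡ 9 (mod 13).
    So t ≡ 9 (mod 13).
    Then x = 299 + 924·9 = 8615, valid modulo lcm(924, 13) = 12012: x ≡ 8615 (mod 12012).
Verify against each original: 8615 mod 4 = 3, 8615 mod 7 = 5, 8615 mod 11 = 2, 8615 mod 3 = 2, 8615 mod 13 = 9.

x ≡ 8615 (mod 12012).


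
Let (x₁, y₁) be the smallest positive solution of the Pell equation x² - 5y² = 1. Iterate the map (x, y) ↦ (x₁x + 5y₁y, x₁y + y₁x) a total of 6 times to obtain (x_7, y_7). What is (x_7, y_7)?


Step 1: Find the fundamental solution (x₁, y₁) of x² - 5y² = 1.
  Expand √5 as a continued fraction. a₀ = ⌊√5⌋ = 2; iterate m_{k+1} = d_k·a_k − m_k, d_{k+1} = (5 − m_{k+1}²)/d_k, a_{k+1} = ⌊(a₀ + m_{k+1})/d_{k+1}⌋ (starting m₀ = 0, d₀ = 1), with convergents p_k = a_k·p_{k-1} + p_{k-2}, q_k = a_k·q_{k-1} + q_{k-2} (p₋₁ = 1, q₋₁ = 0):
  k = 0: a₀ = 2; p₀/q₀ = 2/1; p₀² − 5·q₀² = 4 − 5 = -1.
  k = 1: m = 2, d = 1, a = ⌊(2 + 2)/1⌋ = 4; p/q = (4·2 + 1)/(4·1 + 0) = 9/4; p² − 5·q² = 81 − 80 = 1.
  The first convergent with p² − 5·q² = 1 gives the fundamental solution (x₁, y₁) = (9, 4).
Step 2: Apply the recurrence (x_{n+1}, y_{n+1}) = (x₁x_n + 5y₁y_n, x₁y_n + y₁x_n) repeatedly.
  From (x_1, y_1) = (9, 4): x_2 = 9·9 + 5·4·4 = 161; y_2 = 9·4 + 4·9 = 72.
  From (x_2, y_2) = (161, 72): x_3 = 9·161 + 5·4·72 = 2889; y_3 = 9·72 + 4·161 = 1292.
  From (x_3, y_3) = (2889, 1292): x_4 = 9·2889 + 5·4·1292 = 51841; y_4 = 9·1292 + 4·2889 = 23184.
  From (x_4, y_4) = (51841, 23184): x_5 = 9·51841 + 5·4·23184 = 930249; y_5 = 9·23184 + 4·51841 = 416020.
  From (x_5, y_5) = (930249, 416020): x_6 = 9·930249 + 5·4·416020 = 16692641; y_6 = 9·416020 + 4·930249 = 7465176.
  From (x_6, y_6) = (16692641, 7465176): x_7 = 9·16692641 + 5·4·7465176 = 299537289; y_7 = 9·7465176 + 4·16692641 = 133957148.
Step 3: Verify x_7² - 5·y_7² = 89722587501469521 - 89722587501469520 = 1 (should be 1). ✓

(x_1, y_1) = (9, 4); (x_7, y_7) = (299537289, 133957148).


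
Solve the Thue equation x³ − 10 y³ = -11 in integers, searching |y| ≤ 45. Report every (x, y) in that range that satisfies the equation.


The equation is x³ - 10y³ = -11. For fixed y, x³ = 10·y³ − 11, so a solution requires the RHS to be a perfect cube.
Strategy: iterate y from -45 to 45, compute RHS = 10·y³ − 11, and check whether it is a (positive or negative) perfect cube.
Check small values of y:
  y = 0: RHS = -11 is not a perfect cube.
  y = 1: RHS = -1 = (-1)³ ⇒ x = -1 works.
  y = -1: RHS = -21 is not a perfect cube.
  y = 2: RHS = 69 is not a perfect cube.
  y = -2: RHS = -91 is not a perfect cube.
  y = 3: RHS = 259 is not a perfect cube.
  y = -3: RHS = -281 is not a perfect cube.
Continuing the search up to |y| = 45 finds no further solutions beyond those listed.
Collected solutions: (-1, 1).

Solutions (with |y| ≤ 45): (-1, 1).


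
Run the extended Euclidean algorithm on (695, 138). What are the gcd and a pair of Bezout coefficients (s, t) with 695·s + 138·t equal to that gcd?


Euclidean algorithm on (695, 138) — divide until remainder is 0:
  695 = 5 · 138 + 5
  138 = 27 · 5 + 3
  5 = 1 · 3 + 2
  3 = 1 · 2 + 1
  2 = 2 · 1 + 0
gcd(695, 138) = 1.
Track Bezout coefficients alongside the remainders: start with r₀ = 695 = a·1 + b·0 (s = 1, t = 0) and r₁ = 138 = a·0 + b·1 (s = 0, t = 1); each new remainder r_{k+1} = r_{k-1} − q_k·r_k inherits s_{k+1} = s_{k-1} − q_k·s_k, t_{k+1} = t_{k-1} − q_k·t_k, so r_k = a·s_k + b·t_k at every step:
  q = 5: r = 5, s = 1 − 5·0 = 1, t = 0 − 5·1 = -5  (check: 695·1 + 138·(-5) = 5)
  q = 27: r = 3, s = 0 − 27·1 = -27, t = 1 − 27·(-5) = 136  (check: 695·(-27) + 138·136 = 3)
  q = 1: r = 2, s = 1 − 1·(-27) = 28, t = -5 − 1·136 = -141  (check: 695·28 + 138·(-141) = 2)
  q = 1: r = 1, s = -27 − 1·28 = -55, t = 136 − 1·(-141) = 277  (check: 695·(-55) + 138·277 = 1)
The row with r = 1 (the gcd) gives the Bezout coefficients s = -55, t = 277.
Result: 695 · (-55) + 138 · (277) = 1.

gcd(695, 138) = 1; s = -55, t = 277 (check: 695·(-55) + 138·277 = 1).


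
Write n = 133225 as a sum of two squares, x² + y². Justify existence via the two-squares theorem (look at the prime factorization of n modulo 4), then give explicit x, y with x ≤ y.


Step 1: Factor n = 133225 = 5^2 · 73^2.
Step 2: Check the mod-4 condition on each prime factor: 5 ≡ 1 (mod 4), exponent 2; 73 ≡ 1 (mod 4), exponent 2.
All primes ≡ 3 (mod 4) appear to even exponent (or don't appear), so by the two-squares theorem n IS expressible as a sum of two squares.
Step 3: Build a representation. Group n = k² · m with k = 5 and m = 73 · 73 = 5329 (a product of primes ≡ 1 (mod 4)); a representation of m scales to one of n via (k·x)² + (k·y)² = k²(x² + y²). Each prime p ≡ 1 (mod 4) is itself a sum of two squares; find a² by testing p − a² for a perfect square:
  73: 73 − 1² = 72, 73 − 2² = 69, 73 − 3² = 64 = 8² ⇒ 73 = 3² + 8².
  Combine using the Brahmagupta–Fibonacci identity (a² + b²)(c² + d²) = (ac − bd)² + (ad + bc)² = (ac + bd)² + (ad − bc)²:
  73 · 73 = 5329: from (3² + 8²)(3² + 8²), take (3·3 − 8·8, 3·8 + 8·3) = (9 − 64, 24 + 24) = (-55, 48); dropping signs (only squares matter) gives (55, 48); check 55² + 48² = 3025 + 2304 = 5329 ✓.
  Scale by k = 5: (5·55, 5·48) = (275, 240).
Step 4: Order so x ≤ y and verify: 240² + 275² = 57600 + 75625 = 133225 = n. ✓

n = 133225 = 240² + 275² (one valid representation with x ≤ y).


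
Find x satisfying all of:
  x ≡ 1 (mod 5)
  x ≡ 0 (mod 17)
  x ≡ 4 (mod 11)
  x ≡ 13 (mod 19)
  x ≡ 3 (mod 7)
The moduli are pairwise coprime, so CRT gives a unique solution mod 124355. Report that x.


Product of moduli M = 5 · 17 · 11 · 19 · 7 = 124355.
Merge one congruence at a time:
  Start: x ≡ 1 (mod 5).
  Combine with x ≡ 0 (mod 17); new modulus lcm = 85.
    Write x = 1 + 5·t and substitute into x ≡ 0 (mod 17): 5·t ≡ 0 − 1 = -1 (mod 17).
    Reduce coefficients mod 17: 5·t ≡ 16 (mod 17).
    The inverse of 5 mod 17 is 7 (since 5·7 = 35 = 2·17 + 1), so t ≡ 7·16 = 112 ≡ 10 (mod 17).
    Then x = 1 + 5·10 = 51, valid modulo lcm(5, 17) = 85: x ≡ 51 (mod 85).
  Combine with x ≡ 4 (mod 11); new modulus lcm = 935.
    Write x = 51 + 85·t and substitute into x ≡ 4 (mod 11): 85·t ≡ 4 − 51 = -47 (mod 11).
    Reduce coefficients mod 11: 8·t ≡ 8 (mod 11).
    The inverse of 8 mod 11 is 7 (since 8·7 = 56 = 5·11 + 1), so t ≡ 7·8 = 56 ≡ 1 (mod 11).
    Then x = 51 + 85·1 = 136, valid modulo lcm(85, 11) = 935: x ≡ 136 (mod 935).
  Combine with x ≡ 13 (mod 19); new modulus lcm = 17765.
    Write x = 136 + 935·t and substitute into x ≡ 13 (mod 19): 935·t ≡ 13 − 136 = -123 (mod 19).
    Reduce coefficients mod 19: 4·t ≡ 10 (mod 19).
    The inverse of 4 mod 19 is 5 (since 4·5 = 20 = 1·19 + 1), so t ≡ 5·10 = 50 ≡ 12 (mod 19).
    Then x = 136 + 935·12 = 11356, valid modulo lcm(935, 19) = 17765: x ≡ 11356 (mod 17765).
  Combine with x ≡ 3 (mod 7); new modulus lcm = 124355.
    Write x = 11356 + 17765·t and substitute into x ≡ 3 (mod 7): 17765·t ≡ 3 − 11356 = -11353 (mod 7).
    Reduce coefficients mod 7: 6·t ≡ 1 (mod 7).
    The inverse of 6 mod 7 is 6 (since 6·6 = 36 = 5·7 + 1), so t ≡ 6·1 = 6 ≡ 6 (mod 7).
    Then x = 11356 + 17765·6 = 117946, valid modulo lcm(17765, 7) = 124355: x ≡ 117946 (mod 124355).
Verify against each original: 117946 mod 5 = 1, 117946 mod 17 = 0, 117946 mod 11 = 4, 117946 mod 19 = 13, 117946 mod 7 = 3.

x ≡ 117946 (mod 124355).


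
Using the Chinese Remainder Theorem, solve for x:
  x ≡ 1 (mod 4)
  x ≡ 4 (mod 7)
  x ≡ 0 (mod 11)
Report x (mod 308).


Moduli 4, 7, 11 are pairwise coprime; by CRT there is a unique solution modulo M = 4 · 7 · 11 = 308.
Solve pairwise, accumulating the modulus:
  Start with x ≡ 1 (mod 4).
  Combine with x ≡ 4 (mod 7): since gcd(4, 7) = 1, we get a unique residue mod 28.
    Write x = 1 + 4·t and substitute into x ≡ 4 (mod 7): 4·t ≡ 4 − 1 = 3 (mod 7).
    The inverse of 4 mod 7 is 2 (since 4·2 = 8 = 1·7 + 1), so t ≡ 2·3 = 6 ≡ 6 (mod 7).
    Then x = 1 + 4·6 = 25, valid modulo lcm(4, 7) = 28: x ≡ 25 (mod 28).
  Combine with x ≡ 0 (mod 11): since gcd(28, 11) = 1, we get a unique residue mod 308.
    Write x = 25 + 28·t and substitute into x ≡ 0 (mod 11): 28·t ≡ 0 − 25 = -25 (mod 11).
    Reduce coefficients mod 11: 6·t ≡ 8 (mod 11).
    The inverse of 6 mod 11 is 2 (since 6·2 = 12 = 1·11 + 1), so t ≡ 2·8 = 16 ≡ 5 (mod 11).
    Then x = 25 + 28·5 = 165, valid modulo lcm(28, 11) = 308: x ≡ 165 (mod 308).
Verify: 165 mod 4 = 1 ✓, 165 mod 7 = 4 ✓, 165 mod 11 = 0 ✓.

x ≡ 165 (mod 308).


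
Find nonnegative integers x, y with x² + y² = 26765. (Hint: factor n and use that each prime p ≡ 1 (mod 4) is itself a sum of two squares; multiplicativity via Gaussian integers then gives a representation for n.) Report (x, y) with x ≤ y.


Step 1: Factor n = 26765 = 5 · 53 · 101.
Step 2: Check the mod-4 condition on each prime factor: 5 ≡ 1 (mod 4), exponent 1; 53 ≡ 1 (mod 4), exponent 1; 101 ≡ 1 (mod 4), exponent 1.
All primes ≡ 3 (mod 4) appear to even exponent (or don't appear), so by the two-squares theorem n IS expressible as a sum of two squares.
Step 3: Build a representation. Here n = 5 · 53 · 101 is a product of primes ≡ 1 (mod 4). Each prime p ≡ 1 (mod 4) is itself a sum of two squares; find a² by testing p − a² for a perfect square:
  5: 5 − 1² = 4 = 2² ⇒ 5 = 1² + 2².
  53: 53 − 1² = 52, 53 − 2² = 49 = 7² ⇒ 53 = 2² + 7².
  101: 101 − 1² = 100 = 10² ⇒ 101 = 1² + 10².
  Combine using the Brahmagupta–Fibonacci identity (a² + b²)(c² + d²) = (ac − bd)² + (ad + bc)² = (ac + bd)² + (ad − bc)²:
  5 · 53 = 265: from (1² + 2²)(2² + 7²), take (1·2 − 2·7, 1·7 + 2·2) = (2 − 14, 7 + 4) = (-12, 11); dropping signs (only squares matter) gives (12, 11); check 12² + 11² = 144 + 121 = 265 ✓.
  265 · 101 = 26765: from (12² + 11²)(1² + 10²), take (12·1 − 11·10, 12·10 + 11·1) = (12 − 110, 120 + 11) = (-98, 131); dropping signs (only squares matter) gives (98, 131); check 98² + 131² = 9604 + 17161 = 26765 ✓.
Step 4: Order so x ≤ y and verify: 98² + 131² = 9604 + 17161 = 26765 = n. ✓

n = 26765 = 98² + 131² (one valid representation with x ≤ y).


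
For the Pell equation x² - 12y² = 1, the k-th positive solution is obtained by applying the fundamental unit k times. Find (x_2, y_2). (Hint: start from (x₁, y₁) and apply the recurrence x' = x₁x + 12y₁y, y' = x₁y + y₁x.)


Step 1: Find the fundamental solution (x₁, y₁) of x² - 12y² = 1.
  Expand √12 as a continued fraction. a₀ = ⌊√12⌋ = 3; iterate m_{k+1} = d_k·a_k − m_k, d_{k+1} = (12 − m_{k+1}²)/d_k, a_{k+1} = ⌊(a₀ + m_{k+1})/d_{k+1}⌋ (starting m₀ = 0, d₀ = 1), with convergents p_k = a_k·p_{k-1} + p_{k-2}, q_k = a_k·q_{k-1} + q_{k-2} (p₋₁ = 1, q₋₁ = 0):
  k = 0: a₀ = 3; p₀/q₀ = 3/1; p₀² − 12·q₀² = 9 − 12 = -3.
  k = 1: m = 3, d = 3, a = ⌊(3 + 3)/3⌋ = 2; p/q = (2·3 + 1)/(2·1 + 0) = 7/2; p² − 12·q² = 49 − 48 = 1.
  The first convergent with p² − 12·q² = 1 gives the fundamental solution (x₁, y₁) = (7, 2).
Step 2: Apply the recurrence (x_{n+1}, y_{n+1}) = (x₁x_n + 12y₁y_n, x₁y_n + y₁x_n) repeatedly.
  From (x_1, y_1) = (7, 2): x_2 = 7·7 + 12·2·2 = 97; y_2 = 7·2 + 2·7 = 28.
Step 3: Verify x_2² - 12·y_2² = 9409 - 9408 = 1 (should be 1). ✓

(x_1, y_1) = (7, 2); (x_2, y_2) = (97, 28).
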